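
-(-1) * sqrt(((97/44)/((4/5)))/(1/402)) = sqrt(2144670)/44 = 33.28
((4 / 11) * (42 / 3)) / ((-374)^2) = 14 / 384659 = 0.00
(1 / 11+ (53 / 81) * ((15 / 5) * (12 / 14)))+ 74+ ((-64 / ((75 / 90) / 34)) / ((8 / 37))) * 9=-376352453 / 3465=-108615.43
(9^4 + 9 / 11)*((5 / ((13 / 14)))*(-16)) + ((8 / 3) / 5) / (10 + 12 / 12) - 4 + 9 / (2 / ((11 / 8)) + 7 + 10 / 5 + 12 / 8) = -28992901498 / 51285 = -565329.07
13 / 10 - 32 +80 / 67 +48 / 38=-359531 / 12730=-28.24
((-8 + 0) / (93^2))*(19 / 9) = -152 / 77841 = -0.00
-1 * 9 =-9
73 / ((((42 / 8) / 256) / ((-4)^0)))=74752 / 21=3559.62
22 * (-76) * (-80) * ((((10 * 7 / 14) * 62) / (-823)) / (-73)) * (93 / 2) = 1928150400 / 60079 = 32093.58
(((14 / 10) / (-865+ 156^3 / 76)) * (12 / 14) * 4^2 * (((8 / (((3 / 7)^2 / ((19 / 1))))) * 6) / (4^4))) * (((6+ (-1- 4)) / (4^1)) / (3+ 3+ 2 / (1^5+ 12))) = 229957 / 746135200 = 0.00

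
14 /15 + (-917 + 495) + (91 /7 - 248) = -9841 /15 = -656.07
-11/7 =-1.57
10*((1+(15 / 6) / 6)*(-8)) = -340 / 3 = -113.33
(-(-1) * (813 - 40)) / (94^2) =773 / 8836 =0.09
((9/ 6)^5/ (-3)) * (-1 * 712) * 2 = 7209/ 2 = 3604.50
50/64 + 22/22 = 57/32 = 1.78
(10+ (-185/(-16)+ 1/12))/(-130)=-1039/6240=-0.17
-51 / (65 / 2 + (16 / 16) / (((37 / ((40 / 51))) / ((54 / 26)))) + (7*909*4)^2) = -834054 / 10594192119841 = -0.00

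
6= 6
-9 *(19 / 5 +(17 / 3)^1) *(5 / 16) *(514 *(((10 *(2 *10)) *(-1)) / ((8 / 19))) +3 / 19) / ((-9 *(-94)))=329358137 / 42864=7683.79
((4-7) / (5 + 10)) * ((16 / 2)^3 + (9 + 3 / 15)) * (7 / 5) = -18242 / 125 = -145.94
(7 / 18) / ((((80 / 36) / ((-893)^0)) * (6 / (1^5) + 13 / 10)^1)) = 7 / 292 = 0.02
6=6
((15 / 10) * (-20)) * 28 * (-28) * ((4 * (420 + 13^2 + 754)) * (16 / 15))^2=11583986204672 / 15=772265746978.13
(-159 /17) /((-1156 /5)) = 795 /19652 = 0.04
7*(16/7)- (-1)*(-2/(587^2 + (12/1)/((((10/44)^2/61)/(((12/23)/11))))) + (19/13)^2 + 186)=6848522941479/33548810399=204.14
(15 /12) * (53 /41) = 265 /164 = 1.62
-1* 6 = -6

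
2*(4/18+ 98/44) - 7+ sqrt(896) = -208/99+ 8*sqrt(14) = 27.83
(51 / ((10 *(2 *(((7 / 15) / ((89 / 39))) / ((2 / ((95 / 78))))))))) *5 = 13617 / 133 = 102.38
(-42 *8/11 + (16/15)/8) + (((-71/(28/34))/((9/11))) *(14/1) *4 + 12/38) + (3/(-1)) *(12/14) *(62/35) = -5935.54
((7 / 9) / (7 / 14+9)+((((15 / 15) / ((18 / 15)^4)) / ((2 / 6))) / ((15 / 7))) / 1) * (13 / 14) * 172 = 1488617 / 12312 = 120.91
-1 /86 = -0.01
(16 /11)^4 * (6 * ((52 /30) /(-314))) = -1703936 /11493185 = -0.15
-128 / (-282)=64 / 141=0.45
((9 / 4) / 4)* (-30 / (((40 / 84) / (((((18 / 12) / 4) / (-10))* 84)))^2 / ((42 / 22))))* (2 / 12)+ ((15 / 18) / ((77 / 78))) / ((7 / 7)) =-2307365267 / 9856000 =-234.11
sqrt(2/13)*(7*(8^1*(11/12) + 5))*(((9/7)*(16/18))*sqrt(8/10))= 592*sqrt(130)/195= 34.61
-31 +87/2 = 25/2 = 12.50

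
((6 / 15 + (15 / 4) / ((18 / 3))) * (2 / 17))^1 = 41 / 340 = 0.12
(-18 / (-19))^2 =324 / 361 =0.90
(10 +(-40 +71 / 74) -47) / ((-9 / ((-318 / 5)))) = -298231 / 555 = -537.35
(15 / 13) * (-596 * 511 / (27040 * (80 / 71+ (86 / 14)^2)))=-794662743 / 2376257624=-0.33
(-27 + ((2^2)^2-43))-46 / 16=-455 / 8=-56.88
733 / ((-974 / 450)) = -164925 / 487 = -338.66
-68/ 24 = -17/ 6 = -2.83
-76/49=-1.55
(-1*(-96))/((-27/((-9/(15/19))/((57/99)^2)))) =11616/95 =122.27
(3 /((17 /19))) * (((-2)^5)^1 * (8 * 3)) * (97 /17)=-4246272 /289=-14692.98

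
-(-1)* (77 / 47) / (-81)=-77 / 3807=-0.02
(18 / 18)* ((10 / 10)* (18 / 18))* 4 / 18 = 2 / 9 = 0.22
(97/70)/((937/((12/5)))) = 582/163975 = 0.00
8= 8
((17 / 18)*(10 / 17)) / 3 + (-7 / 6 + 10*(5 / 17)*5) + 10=21779 / 918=23.72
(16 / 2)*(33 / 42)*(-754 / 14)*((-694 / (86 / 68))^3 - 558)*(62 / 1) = 13511462034813780752 / 3895843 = 3468174162771.39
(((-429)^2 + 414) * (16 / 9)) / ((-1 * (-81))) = 327920 / 81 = 4048.40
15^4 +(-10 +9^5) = 109664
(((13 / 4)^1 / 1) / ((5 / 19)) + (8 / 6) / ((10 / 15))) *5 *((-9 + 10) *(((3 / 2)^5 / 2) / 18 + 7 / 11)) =342391 / 5632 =60.79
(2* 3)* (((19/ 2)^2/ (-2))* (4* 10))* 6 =-64980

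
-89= -89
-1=-1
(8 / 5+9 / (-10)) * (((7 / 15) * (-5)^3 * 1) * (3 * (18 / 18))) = -245 / 2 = -122.50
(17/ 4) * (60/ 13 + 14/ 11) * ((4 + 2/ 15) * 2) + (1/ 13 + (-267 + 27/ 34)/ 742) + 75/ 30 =1616364961/ 7730580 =209.09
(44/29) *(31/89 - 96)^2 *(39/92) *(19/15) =196904166173/26416535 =7453.82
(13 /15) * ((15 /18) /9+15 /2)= 6.58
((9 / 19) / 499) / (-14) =-9 / 132734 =-0.00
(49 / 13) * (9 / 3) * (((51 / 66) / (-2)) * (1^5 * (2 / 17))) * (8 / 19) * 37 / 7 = -3108 / 2717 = -1.14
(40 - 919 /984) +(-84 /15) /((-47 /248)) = 15866531 /231240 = 68.61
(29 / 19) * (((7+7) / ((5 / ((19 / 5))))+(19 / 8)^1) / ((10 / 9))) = 35757 / 2000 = 17.88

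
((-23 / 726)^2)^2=279841 / 277809109776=0.00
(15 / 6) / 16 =5 / 32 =0.16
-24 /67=-0.36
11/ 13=0.85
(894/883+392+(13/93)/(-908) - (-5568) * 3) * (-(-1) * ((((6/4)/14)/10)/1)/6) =1274822514449/41755869120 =30.53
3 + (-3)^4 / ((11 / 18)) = 1491 / 11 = 135.55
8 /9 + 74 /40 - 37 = -6167 /180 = -34.26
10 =10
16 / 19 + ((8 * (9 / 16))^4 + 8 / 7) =876837 / 2128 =412.05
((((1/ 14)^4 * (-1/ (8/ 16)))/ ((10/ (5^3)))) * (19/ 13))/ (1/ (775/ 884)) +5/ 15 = 440372297/ 1324430016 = 0.33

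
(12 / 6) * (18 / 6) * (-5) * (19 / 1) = -570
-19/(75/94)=-23.81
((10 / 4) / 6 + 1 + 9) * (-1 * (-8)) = 250 / 3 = 83.33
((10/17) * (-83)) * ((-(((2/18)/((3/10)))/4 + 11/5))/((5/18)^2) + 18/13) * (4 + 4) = 61130496/5525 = 11064.34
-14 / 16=-7 / 8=-0.88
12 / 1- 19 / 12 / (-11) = 1603 / 132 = 12.14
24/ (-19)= -24/ 19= -1.26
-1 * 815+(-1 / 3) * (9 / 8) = -6523 / 8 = -815.38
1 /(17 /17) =1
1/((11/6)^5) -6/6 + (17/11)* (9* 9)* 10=201453295/161051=1250.87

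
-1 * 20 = -20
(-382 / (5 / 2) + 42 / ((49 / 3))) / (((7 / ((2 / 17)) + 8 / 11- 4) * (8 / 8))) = -115676 / 43295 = -2.67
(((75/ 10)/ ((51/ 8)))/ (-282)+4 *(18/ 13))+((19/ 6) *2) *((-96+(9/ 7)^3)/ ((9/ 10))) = -21004442324/ 32064669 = -655.06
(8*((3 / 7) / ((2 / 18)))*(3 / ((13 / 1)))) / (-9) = -72 / 91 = -0.79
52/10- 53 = -239/5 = -47.80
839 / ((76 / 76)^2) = 839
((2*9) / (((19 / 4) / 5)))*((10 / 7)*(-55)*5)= -990000 / 133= -7443.61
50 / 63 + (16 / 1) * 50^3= 126000050 / 63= 2000000.79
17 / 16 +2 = 49 / 16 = 3.06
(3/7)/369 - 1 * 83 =-71462/861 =-83.00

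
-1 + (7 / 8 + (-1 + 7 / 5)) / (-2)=-131 / 80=-1.64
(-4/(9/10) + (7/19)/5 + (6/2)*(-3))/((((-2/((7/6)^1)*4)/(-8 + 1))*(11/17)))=-1190357/56430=-21.09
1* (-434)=-434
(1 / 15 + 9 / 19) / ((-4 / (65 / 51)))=-1001 / 5814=-0.17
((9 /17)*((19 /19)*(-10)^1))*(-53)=4770 /17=280.59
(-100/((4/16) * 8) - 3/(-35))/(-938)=1747/32830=0.05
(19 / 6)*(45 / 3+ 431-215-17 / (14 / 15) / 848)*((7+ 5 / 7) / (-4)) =-468912267 / 332416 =-1410.62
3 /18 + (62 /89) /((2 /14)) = 2693 /534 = 5.04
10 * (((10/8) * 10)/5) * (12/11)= 300/11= 27.27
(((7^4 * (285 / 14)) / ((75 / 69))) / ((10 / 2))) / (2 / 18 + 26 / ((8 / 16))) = 578151 / 3350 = 172.58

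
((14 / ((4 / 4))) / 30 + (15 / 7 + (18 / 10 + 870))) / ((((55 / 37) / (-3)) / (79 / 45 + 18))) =-431429287 / 12375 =-34862.97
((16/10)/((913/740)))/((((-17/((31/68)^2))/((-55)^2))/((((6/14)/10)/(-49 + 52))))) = -1955635/2854453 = -0.69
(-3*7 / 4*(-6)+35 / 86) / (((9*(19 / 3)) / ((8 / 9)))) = 10976 / 22059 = 0.50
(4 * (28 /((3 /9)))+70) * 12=4872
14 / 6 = 7 / 3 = 2.33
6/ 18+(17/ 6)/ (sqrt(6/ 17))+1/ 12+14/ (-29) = -23/ 348+17* sqrt(102)/ 36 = 4.70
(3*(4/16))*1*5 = 15/4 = 3.75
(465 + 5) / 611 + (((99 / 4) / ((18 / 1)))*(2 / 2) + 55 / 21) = 10403 / 2184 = 4.76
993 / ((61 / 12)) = 11916 / 61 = 195.34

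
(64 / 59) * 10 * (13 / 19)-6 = 1594 / 1121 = 1.42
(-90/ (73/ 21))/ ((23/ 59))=-66.41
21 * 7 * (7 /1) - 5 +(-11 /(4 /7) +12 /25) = 100523 /100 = 1005.23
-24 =-24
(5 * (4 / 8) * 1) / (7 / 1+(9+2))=5 / 36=0.14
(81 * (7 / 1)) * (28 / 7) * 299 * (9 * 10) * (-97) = -5920092360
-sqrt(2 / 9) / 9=-sqrt(2) / 27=-0.05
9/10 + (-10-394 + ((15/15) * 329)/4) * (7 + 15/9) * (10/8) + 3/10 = -139377/40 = -3484.42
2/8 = 0.25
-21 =-21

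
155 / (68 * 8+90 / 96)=2480 / 8719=0.28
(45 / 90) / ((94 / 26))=0.14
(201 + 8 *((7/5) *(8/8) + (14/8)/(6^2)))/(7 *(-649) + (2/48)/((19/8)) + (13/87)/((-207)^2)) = -150575428089/3217767077030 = -0.05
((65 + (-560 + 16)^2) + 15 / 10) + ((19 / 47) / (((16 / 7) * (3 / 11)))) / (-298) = 198998927257 / 672288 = 296002.50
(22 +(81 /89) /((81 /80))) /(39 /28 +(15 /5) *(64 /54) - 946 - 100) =-513576 /23348705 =-0.02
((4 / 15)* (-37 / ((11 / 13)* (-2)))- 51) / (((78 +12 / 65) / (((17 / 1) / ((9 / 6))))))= -1647113 / 251559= -6.55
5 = 5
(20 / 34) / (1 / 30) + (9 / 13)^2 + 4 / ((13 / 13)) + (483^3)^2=36476940980973566306 / 2873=12696463968316591.13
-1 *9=-9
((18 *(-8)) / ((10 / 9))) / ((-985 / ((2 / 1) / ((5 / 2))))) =2592 / 24625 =0.11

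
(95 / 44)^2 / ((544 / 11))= 9025 / 95744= 0.09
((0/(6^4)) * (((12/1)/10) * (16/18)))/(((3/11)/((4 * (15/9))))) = 0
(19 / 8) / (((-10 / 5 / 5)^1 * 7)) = -0.85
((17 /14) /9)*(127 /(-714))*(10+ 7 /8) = -3683 /14112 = -0.26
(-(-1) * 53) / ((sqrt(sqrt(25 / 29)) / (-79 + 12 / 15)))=-20723 * 29^(1 / 4) * sqrt(5) / 25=-4301.27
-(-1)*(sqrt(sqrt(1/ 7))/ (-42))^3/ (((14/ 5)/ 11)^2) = -3025*7^(1/ 4)/ 101648736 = -0.00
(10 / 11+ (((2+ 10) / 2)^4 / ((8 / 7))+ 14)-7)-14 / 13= 163139 / 143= 1140.83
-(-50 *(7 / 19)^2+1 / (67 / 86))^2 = -17716674816 / 585010969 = -30.28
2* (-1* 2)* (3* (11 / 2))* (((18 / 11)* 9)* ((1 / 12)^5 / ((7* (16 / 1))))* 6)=-3 / 14336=-0.00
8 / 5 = 1.60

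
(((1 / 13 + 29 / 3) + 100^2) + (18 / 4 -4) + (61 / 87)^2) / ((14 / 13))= 281436089 / 30276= 9295.68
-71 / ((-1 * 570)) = 71 / 570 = 0.12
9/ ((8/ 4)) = 9/ 2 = 4.50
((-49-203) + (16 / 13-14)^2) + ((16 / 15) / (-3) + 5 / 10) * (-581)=-2629337 / 15210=-172.87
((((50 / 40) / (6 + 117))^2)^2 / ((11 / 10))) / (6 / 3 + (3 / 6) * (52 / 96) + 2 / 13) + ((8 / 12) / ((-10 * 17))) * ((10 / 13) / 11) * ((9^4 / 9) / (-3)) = 8800234101293 / 132057826026984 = 0.07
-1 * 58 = -58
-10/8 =-5/4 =-1.25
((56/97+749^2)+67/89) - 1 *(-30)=4843392106/8633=561032.33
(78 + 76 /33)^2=7022500 /1089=6448.58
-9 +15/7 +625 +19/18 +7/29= 2263433/3654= 619.44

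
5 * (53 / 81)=265 / 81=3.27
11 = 11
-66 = -66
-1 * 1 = -1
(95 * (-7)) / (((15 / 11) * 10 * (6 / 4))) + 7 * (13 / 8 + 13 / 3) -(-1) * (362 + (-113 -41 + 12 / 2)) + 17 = 86471 / 360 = 240.20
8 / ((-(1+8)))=-8 / 9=-0.89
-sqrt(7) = -2.65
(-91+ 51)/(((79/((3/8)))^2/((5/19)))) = -225/948632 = -0.00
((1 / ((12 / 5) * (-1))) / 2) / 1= -0.21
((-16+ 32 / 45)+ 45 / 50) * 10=-1295 / 9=-143.89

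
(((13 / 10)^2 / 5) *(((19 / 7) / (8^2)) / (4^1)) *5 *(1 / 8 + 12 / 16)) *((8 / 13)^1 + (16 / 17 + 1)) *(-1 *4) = -27911 / 174080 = -0.16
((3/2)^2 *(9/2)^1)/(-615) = -27/1640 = -0.02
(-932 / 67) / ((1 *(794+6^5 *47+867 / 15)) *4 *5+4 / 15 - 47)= -13980 / 7363061413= -0.00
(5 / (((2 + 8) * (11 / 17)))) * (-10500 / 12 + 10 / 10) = -7429 / 11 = -675.36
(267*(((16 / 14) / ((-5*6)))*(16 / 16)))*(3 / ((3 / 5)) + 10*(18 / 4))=-3560 / 7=-508.57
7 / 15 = 0.47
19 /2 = 9.50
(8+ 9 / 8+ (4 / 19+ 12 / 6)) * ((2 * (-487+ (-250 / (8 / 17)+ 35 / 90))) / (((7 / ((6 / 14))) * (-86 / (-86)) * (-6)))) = 63135889 / 268128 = 235.47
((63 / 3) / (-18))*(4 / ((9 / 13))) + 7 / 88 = -15827 / 2376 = -6.66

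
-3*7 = -21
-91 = -91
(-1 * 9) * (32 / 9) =-32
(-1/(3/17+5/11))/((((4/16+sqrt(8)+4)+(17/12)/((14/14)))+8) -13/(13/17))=1683*sqrt(2)/1652+2805/1652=3.14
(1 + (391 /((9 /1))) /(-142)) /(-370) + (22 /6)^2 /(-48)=-1599979 /5674320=-0.28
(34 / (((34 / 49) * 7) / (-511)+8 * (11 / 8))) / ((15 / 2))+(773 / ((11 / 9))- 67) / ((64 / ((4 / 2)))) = 938380493 / 51893160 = 18.08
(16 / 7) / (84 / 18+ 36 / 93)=744 / 1645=0.45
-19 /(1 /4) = -76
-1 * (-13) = 13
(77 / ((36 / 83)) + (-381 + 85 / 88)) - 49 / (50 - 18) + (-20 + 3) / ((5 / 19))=-268.64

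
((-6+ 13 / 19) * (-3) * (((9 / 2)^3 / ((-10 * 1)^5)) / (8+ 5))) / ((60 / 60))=-220887 / 197600000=-0.00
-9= -9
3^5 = 243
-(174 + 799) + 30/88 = -42797/44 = -972.66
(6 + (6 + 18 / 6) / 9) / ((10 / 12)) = 42 / 5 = 8.40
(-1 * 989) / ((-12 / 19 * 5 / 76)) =357029 / 15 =23801.93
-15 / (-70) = 3 / 14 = 0.21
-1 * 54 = -54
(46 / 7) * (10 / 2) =230 / 7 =32.86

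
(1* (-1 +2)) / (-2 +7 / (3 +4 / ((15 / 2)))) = -53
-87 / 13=-6.69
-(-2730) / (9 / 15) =4550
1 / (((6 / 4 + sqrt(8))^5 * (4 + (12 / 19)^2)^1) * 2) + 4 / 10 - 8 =-97273704958 / 12776140855 + 24888784 * sqrt(2) / 2555228171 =-7.60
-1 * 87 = -87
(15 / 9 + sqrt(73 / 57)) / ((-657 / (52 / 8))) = -65 / 3942 - 13 * sqrt(4161) / 74898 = -0.03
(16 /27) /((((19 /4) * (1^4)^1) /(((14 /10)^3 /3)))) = 21952 /192375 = 0.11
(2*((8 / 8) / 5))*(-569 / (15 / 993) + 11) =-376568 / 25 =-15062.72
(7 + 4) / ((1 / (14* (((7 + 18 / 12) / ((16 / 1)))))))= 81.81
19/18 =1.06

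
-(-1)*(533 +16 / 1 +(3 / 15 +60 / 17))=46982 / 85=552.73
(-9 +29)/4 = 5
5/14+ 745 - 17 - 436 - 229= 887/14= 63.36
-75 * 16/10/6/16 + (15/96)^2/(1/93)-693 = -708587/1024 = -691.98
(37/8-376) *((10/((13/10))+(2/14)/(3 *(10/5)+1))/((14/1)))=-204.59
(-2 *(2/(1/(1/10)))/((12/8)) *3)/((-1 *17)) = 4/85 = 0.05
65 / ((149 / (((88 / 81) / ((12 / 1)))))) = 1430 / 36207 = 0.04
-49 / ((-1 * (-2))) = -49 / 2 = -24.50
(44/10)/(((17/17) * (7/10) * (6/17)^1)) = 374/21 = 17.81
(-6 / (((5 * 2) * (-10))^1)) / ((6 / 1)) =1 / 100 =0.01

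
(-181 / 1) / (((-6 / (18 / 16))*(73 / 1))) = 0.46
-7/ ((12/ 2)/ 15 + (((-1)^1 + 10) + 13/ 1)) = -5/ 16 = -0.31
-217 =-217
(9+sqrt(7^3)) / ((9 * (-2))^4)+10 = 7 * sqrt(7) / 104976+116641 / 11664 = 10.00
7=7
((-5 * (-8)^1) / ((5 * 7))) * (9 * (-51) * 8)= -29376 / 7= -4196.57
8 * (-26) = -208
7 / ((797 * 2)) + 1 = 1601 / 1594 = 1.00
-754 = -754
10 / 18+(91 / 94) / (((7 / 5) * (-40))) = 3643 / 6768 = 0.54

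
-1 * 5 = -5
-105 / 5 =-21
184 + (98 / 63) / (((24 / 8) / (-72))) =440 / 3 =146.67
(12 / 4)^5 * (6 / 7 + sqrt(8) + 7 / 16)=35235 / 112 + 486 * sqrt(2)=1001.91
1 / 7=0.14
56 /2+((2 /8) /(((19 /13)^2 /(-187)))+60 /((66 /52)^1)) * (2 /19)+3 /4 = 9483129 /301796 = 31.42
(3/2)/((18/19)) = 19/12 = 1.58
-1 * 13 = -13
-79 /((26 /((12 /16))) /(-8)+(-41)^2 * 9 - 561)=-237 /43691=-0.01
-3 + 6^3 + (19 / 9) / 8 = 15355 / 72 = 213.26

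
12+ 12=24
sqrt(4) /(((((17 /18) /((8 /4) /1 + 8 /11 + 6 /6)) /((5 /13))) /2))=14760 /2431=6.07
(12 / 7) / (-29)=-12 / 203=-0.06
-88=-88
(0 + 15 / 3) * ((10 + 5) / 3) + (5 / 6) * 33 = 105 / 2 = 52.50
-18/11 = -1.64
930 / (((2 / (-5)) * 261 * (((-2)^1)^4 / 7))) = -5425 / 1392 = -3.90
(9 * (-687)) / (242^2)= -6183 / 58564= -0.11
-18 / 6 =-3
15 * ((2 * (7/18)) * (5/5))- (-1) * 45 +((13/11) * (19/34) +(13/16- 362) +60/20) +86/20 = -13309631/44880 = -296.56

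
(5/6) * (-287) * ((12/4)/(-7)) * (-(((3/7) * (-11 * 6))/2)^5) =1949529602295/33614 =57997548.71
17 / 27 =0.63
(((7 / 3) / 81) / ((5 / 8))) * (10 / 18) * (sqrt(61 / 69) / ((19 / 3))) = 56 * sqrt(4209) / 955719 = 0.00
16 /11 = 1.45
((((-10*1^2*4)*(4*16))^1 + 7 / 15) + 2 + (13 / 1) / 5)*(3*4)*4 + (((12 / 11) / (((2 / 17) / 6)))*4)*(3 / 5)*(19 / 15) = -122467.67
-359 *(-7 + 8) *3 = -1077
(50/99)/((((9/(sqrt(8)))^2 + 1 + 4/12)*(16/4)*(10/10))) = 4/363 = 0.01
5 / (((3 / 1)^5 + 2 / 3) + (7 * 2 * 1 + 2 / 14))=105 / 5414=0.02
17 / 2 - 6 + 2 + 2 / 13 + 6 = 277 / 26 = 10.65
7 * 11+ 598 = 675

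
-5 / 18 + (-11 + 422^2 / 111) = 1060993 / 666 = 1593.08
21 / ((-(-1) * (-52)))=-21 / 52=-0.40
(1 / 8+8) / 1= 65 / 8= 8.12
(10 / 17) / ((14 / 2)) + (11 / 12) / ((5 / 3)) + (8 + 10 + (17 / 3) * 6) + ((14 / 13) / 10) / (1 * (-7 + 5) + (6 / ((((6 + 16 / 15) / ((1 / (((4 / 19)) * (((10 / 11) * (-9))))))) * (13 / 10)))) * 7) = 1606119079 / 30528260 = 52.61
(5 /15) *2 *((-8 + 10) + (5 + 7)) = 28 /3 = 9.33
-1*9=-9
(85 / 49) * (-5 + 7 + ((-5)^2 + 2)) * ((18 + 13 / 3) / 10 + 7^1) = 136561 / 294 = 464.49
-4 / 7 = -0.57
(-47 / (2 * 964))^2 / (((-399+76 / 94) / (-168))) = 2180283 / 8695887320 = 0.00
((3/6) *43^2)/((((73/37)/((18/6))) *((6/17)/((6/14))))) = 1706.98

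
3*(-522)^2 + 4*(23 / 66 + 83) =26986918 / 33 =817785.39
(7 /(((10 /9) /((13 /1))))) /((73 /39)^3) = 48582261 /3890170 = 12.49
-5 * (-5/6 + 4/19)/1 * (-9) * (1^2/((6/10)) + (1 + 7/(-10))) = -4189/76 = -55.12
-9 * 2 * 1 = -18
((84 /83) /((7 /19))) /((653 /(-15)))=-3420 /54199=-0.06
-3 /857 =-0.00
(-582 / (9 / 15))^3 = -912673000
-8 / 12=-2 / 3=-0.67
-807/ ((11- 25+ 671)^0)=-807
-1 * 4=-4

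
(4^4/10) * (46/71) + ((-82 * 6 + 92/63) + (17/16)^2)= -2707130371/5725440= -472.82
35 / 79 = 0.44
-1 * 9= -9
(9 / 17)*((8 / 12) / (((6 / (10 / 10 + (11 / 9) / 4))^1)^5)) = 229345007 / 1332190789632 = 0.00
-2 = -2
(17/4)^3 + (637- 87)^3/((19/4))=42592093347/1216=35026392.56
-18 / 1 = -18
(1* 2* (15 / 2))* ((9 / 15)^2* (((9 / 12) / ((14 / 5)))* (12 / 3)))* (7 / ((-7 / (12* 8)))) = -3888 / 7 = -555.43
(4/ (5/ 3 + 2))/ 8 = 3/ 22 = 0.14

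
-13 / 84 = -0.15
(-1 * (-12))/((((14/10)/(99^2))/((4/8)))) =294030/7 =42004.29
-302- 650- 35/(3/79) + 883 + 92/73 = -216680/219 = -989.41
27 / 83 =0.33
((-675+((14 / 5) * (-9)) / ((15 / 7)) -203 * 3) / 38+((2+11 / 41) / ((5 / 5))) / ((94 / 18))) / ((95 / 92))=-2834892048 / 86955875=-32.60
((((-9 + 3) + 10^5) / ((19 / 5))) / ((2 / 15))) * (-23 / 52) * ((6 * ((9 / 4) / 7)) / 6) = -776203425 / 27664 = -28058.25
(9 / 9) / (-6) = -1 / 6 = -0.17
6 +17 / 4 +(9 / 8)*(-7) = 19 / 8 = 2.38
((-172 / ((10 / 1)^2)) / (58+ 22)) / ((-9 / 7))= 301 / 18000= 0.02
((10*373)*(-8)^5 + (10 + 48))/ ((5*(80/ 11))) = -672235201/ 200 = -3361176.00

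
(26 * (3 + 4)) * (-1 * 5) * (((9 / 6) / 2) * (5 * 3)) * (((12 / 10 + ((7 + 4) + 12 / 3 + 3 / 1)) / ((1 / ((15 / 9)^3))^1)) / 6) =-455000 / 3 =-151666.67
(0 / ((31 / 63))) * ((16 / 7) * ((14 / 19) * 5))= 0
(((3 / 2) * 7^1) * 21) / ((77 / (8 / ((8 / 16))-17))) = -63 / 22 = -2.86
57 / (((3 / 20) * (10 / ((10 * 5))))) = 1900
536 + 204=740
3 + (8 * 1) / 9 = 35 / 9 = 3.89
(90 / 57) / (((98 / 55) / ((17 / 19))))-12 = -198243 / 17689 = -11.21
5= 5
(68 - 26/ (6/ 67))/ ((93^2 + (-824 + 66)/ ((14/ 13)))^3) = -0.00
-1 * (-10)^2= -100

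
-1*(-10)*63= 630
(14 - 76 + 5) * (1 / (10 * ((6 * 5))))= -19 / 100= -0.19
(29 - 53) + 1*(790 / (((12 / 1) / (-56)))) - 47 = -11273 / 3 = -3757.67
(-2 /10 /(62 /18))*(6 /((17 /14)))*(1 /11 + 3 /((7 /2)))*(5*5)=-39420 /5797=-6.80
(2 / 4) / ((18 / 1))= 1 / 36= 0.03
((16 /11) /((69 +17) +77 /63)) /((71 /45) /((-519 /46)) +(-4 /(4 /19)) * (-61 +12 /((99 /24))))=672624 /44512189253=0.00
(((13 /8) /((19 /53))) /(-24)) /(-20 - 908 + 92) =0.00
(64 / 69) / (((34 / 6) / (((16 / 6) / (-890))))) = -256 / 521985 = -0.00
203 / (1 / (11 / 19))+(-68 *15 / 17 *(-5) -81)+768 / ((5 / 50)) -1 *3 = 152257 / 19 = 8013.53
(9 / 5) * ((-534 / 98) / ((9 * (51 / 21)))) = -267 / 595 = -0.45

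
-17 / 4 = -4.25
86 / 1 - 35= 51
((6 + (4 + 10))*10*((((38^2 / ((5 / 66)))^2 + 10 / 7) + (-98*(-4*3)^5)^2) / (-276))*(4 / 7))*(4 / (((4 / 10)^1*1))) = -8325166210499516960 / 3381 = -2462338423691072.75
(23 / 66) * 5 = 115 / 66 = 1.74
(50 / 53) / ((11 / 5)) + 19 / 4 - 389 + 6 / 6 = -892739 / 2332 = -382.82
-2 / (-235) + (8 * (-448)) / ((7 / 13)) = -1564158 / 235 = -6655.99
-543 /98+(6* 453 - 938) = 173897 /98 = 1774.46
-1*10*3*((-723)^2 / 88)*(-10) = 39204675 / 22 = 1782030.68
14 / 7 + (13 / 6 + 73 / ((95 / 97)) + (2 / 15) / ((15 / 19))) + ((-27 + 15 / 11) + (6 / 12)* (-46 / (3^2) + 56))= 822211 / 10450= 78.68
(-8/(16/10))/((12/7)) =-35/12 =-2.92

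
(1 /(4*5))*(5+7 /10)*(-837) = -47709 /200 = -238.54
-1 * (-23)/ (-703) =-0.03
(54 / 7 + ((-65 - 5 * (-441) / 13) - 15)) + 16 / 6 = 27299 / 273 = 100.00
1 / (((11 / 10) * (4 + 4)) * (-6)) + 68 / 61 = 17647 / 16104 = 1.10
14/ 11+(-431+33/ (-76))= -430.16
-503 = -503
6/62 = 3/31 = 0.10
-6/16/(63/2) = -1/84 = -0.01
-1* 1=-1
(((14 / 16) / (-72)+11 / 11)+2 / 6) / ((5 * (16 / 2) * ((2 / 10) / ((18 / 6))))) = 761 / 1536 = 0.50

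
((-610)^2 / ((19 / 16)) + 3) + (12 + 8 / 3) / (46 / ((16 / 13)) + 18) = 7912416841 / 25251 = 313350.63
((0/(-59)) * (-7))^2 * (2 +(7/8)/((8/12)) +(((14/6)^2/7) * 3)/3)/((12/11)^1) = 0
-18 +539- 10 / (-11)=5741 / 11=521.91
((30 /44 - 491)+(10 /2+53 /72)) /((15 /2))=-383789 /5940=-64.61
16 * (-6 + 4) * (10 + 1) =-352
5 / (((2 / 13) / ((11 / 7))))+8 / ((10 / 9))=4079 / 70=58.27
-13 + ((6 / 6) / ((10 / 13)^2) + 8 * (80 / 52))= 1297 / 1300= 1.00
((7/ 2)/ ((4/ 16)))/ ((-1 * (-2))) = 7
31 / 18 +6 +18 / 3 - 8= 103 / 18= 5.72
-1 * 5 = -5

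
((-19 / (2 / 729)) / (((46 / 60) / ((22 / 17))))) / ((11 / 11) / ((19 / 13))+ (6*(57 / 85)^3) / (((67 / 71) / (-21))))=210199330563750 / 711691118461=295.35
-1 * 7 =-7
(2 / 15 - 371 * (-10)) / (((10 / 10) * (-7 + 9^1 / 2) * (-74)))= 55652 / 2775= 20.05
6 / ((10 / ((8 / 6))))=4 / 5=0.80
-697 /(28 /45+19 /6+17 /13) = -815490 /5963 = -136.76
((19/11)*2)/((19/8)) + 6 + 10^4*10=1100082/11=100007.45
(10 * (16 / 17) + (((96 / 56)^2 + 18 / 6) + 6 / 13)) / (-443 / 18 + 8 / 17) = -37134 / 56693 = -0.66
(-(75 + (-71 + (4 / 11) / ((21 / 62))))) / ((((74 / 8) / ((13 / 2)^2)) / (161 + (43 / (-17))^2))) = -290367688 / 74851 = -3879.28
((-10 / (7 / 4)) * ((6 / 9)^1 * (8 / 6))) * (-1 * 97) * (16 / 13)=496640 / 819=606.40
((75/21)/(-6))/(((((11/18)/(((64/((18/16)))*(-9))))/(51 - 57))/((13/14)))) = -1497600/539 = -2778.48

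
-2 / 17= -0.12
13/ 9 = 1.44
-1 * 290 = -290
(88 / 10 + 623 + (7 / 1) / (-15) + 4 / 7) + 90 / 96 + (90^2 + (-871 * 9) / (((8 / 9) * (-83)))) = 246504647 / 27888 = 8839.09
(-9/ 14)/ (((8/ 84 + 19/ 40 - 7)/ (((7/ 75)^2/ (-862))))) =-294/ 290978875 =-0.00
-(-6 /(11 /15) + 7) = 1.18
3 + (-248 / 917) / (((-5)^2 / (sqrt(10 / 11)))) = 3- 248 * sqrt(110) / 252175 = 2.99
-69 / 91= -0.76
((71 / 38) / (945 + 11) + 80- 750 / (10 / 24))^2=3904261378159921 / 1319723584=2958393.28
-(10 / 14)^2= -25 / 49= -0.51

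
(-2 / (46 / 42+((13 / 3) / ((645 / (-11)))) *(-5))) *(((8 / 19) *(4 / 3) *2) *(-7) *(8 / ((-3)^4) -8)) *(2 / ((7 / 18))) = -770560 / 1767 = -436.08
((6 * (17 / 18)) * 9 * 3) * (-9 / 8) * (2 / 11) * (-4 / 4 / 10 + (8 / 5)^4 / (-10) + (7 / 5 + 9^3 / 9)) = -63877653 / 25000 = -2555.11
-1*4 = -4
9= 9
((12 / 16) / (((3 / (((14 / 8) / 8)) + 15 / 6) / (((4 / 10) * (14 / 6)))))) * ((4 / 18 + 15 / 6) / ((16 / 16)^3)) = 2401 / 20430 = 0.12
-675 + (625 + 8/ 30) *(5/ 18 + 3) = 371111/ 270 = 1374.49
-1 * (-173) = 173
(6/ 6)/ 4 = 1/ 4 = 0.25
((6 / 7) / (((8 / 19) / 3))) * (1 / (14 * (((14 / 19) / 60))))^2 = 13889475 / 67228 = 206.60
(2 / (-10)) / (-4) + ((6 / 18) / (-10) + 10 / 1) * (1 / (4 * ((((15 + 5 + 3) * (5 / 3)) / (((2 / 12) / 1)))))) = 73 / 1200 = 0.06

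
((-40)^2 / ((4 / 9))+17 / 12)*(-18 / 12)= -43217 / 8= -5402.12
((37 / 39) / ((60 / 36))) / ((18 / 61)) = 2257 / 1170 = 1.93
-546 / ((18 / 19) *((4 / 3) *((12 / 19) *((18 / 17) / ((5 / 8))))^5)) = -308.23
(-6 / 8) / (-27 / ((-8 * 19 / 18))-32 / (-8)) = -57 / 547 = -0.10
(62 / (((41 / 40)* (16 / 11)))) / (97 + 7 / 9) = 279 / 656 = 0.43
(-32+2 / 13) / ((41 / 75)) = -31050 / 533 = -58.26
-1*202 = -202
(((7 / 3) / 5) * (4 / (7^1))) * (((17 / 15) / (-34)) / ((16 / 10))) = -1 / 180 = -0.01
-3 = -3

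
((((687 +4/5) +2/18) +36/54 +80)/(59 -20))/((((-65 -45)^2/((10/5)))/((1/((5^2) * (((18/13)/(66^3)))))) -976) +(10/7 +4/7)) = -0.02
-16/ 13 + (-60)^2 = 46784/ 13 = 3598.77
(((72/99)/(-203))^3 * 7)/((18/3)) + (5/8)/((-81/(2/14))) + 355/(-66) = -5545191504401/1030725771768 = -5.38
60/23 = 2.61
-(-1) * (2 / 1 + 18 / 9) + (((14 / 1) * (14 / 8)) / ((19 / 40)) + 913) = 18403 / 19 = 968.58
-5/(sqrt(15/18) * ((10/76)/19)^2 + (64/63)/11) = -120520798079109120/2226069074650577 + 10431088321500 * sqrt(30)/2226069074650577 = -54.11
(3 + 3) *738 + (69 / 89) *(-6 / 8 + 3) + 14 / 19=29967775 / 6764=4430.48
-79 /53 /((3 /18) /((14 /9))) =-2212 /159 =-13.91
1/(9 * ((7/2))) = 2/63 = 0.03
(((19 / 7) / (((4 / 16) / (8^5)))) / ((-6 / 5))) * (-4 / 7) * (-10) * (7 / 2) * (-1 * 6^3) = 8965324800 / 7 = 1280760685.71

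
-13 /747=-0.02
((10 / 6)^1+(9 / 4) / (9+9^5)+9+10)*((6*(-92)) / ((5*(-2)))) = 1140.80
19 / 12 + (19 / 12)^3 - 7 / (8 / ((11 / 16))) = 17111 / 3456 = 4.95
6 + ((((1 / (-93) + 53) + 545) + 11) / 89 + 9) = 21.84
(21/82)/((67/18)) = 189/2747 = 0.07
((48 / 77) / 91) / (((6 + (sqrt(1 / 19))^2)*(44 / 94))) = 21432 / 8863855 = 0.00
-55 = -55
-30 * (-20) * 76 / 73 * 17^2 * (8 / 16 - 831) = -10944661200 / 73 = -149926865.75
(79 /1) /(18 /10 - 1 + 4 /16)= 1580 /21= 75.24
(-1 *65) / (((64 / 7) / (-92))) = 10465 / 16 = 654.06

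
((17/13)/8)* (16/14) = 0.19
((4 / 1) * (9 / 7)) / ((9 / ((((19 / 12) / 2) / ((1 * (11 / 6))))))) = 19 / 77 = 0.25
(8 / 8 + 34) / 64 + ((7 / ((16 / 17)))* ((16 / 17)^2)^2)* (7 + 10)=1845123 / 18496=99.76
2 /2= 1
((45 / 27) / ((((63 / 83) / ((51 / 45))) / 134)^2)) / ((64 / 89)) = 795414748841 / 8573040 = 92780.94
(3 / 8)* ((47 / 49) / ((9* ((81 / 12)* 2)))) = 47 / 15876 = 0.00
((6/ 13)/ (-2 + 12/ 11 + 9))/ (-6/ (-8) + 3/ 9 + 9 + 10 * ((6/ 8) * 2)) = 792/ 348257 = 0.00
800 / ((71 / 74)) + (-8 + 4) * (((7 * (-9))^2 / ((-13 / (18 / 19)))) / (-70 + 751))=835.50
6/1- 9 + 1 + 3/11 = -19/11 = -1.73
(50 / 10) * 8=40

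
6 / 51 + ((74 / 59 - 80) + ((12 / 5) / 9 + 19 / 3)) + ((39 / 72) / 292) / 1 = -2531371573 / 35145120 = -72.03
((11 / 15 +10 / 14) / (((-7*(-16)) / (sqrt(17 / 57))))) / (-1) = -sqrt(969) / 4410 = -0.01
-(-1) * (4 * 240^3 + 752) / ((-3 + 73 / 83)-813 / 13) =-59665195408 / 69767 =-855206.55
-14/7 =-2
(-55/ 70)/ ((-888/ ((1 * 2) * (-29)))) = -319/ 6216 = -0.05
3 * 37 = 111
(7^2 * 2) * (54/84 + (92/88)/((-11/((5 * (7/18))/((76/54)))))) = 461013/9196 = 50.13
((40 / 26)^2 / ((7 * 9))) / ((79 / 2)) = 800 / 841113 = 0.00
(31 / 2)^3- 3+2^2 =29799 / 8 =3724.88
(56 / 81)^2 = 3136 / 6561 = 0.48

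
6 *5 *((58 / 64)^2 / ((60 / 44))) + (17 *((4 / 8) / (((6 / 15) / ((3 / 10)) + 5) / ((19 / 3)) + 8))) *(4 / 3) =267185 / 13824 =19.33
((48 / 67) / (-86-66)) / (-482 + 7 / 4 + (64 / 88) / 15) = 3960 / 403455709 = 0.00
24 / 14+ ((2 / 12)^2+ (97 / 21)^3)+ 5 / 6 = 3746095 / 37044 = 101.13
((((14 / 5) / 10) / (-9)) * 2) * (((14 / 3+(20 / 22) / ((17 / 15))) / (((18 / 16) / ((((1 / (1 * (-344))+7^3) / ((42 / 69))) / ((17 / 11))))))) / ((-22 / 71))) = 295570050802 / 830434275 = 355.92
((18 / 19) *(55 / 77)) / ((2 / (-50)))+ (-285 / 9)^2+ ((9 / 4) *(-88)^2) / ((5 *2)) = 16328639 / 5985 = 2728.26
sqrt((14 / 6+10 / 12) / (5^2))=sqrt(114) / 30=0.36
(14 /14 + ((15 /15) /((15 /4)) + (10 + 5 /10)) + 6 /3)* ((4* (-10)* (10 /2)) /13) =-8260 /39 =-211.79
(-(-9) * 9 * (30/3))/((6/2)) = 270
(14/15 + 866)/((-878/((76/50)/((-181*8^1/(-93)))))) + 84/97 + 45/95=45517019473/36610734250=1.24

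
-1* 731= -731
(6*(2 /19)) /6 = 2 /19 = 0.11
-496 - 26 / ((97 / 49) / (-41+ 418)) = -528410 / 97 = -5447.53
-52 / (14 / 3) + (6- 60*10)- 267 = -6105 / 7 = -872.14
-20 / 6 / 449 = -10 / 1347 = -0.01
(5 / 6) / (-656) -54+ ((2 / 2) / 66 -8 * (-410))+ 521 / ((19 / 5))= 2766582523 / 822624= 3363.12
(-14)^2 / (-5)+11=-141 / 5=-28.20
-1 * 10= -10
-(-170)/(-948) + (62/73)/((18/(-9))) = -20899/34602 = -0.60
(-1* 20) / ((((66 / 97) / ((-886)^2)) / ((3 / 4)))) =-190361530 / 11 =-17305593.64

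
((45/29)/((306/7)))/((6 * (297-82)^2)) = 7/54693420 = 0.00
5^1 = 5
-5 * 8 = -40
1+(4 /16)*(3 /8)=35 /32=1.09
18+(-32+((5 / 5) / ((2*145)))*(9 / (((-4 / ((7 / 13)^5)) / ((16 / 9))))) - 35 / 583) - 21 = -35.06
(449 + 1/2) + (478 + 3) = 1861/2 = 930.50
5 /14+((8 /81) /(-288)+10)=211403 /20412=10.36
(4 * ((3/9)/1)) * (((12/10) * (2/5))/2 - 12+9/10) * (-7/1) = 2534/25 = 101.36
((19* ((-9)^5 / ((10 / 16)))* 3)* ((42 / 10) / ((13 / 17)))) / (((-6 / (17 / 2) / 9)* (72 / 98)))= 333640962711 / 650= 513293788.79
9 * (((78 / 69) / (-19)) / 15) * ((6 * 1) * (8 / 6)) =-624 / 2185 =-0.29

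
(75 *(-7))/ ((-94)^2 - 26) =-105/ 1762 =-0.06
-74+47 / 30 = -2173 / 30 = -72.43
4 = 4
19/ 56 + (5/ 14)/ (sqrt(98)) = 5* sqrt(2)/ 196 + 19/ 56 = 0.38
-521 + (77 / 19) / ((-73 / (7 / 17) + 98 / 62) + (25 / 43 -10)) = -17100142198 / 32820391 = -521.02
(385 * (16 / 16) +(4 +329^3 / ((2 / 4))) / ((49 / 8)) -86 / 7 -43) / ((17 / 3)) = 2052089.36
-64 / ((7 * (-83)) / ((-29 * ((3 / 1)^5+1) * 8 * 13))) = -47097856 / 581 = -81063.44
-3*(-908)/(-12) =-227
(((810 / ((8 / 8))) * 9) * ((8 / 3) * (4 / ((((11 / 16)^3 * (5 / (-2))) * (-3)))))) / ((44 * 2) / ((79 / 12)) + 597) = 1118306304 / 21393163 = 52.27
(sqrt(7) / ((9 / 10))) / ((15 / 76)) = 152 * sqrt(7) / 27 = 14.89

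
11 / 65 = 0.17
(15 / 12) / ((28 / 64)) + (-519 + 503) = -92 / 7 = -13.14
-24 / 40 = -3 / 5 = -0.60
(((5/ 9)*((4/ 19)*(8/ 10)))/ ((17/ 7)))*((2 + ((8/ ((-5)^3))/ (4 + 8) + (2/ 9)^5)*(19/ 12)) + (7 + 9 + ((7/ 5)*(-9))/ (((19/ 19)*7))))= 40158124888/ 64370791125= 0.62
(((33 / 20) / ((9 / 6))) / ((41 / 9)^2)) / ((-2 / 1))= -891 / 33620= -0.03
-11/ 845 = -0.01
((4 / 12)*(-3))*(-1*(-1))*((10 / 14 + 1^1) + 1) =-19 / 7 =-2.71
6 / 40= 3 / 20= 0.15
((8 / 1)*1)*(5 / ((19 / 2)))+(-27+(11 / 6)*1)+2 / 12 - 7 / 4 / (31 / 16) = -12777 / 589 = -21.69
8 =8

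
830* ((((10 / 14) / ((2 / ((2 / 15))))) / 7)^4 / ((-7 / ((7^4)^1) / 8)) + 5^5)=3531045649610 / 1361367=2593750.00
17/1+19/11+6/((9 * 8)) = 2483/132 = 18.81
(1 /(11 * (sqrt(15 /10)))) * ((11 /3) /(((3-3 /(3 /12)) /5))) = -5 * sqrt(6) /81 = -0.15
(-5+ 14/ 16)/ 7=-33/ 56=-0.59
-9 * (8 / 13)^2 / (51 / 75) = -14400 / 2873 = -5.01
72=72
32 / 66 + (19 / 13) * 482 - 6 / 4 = 603557 / 858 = 703.45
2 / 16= 0.12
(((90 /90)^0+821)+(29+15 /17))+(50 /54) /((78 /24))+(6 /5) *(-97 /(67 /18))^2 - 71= 213764164957 /133929315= 1596.10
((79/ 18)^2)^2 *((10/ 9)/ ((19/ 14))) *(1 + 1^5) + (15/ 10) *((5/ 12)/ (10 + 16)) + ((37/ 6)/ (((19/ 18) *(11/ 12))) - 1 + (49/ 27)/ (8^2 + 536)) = 39335590384439/ 64174453200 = 612.95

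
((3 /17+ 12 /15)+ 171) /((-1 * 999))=-14618 /84915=-0.17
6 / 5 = 1.20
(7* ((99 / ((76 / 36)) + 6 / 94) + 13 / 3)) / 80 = 961877 / 214320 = 4.49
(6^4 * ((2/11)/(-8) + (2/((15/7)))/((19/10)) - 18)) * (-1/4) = 1187163/209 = 5680.21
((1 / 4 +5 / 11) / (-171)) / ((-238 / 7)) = 31 / 255816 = 0.00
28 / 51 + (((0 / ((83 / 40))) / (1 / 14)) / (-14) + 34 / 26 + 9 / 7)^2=7.27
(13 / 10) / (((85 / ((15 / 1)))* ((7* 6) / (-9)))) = -117 / 2380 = -0.05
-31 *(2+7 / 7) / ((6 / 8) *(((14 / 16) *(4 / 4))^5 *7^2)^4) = -142962266571249025024 / 459986536544739960976801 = -0.00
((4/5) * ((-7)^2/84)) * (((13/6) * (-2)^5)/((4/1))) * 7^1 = -2548/45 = -56.62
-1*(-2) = 2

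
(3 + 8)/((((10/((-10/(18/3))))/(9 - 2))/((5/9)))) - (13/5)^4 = -1782919/33750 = -52.83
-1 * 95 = -95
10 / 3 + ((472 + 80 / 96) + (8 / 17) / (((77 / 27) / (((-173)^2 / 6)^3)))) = 160852523732347 / 7854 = 20480331516.72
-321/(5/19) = -6099/5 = -1219.80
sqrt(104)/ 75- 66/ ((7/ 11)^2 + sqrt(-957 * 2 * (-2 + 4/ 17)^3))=-2956896360 * sqrt(27115)/ 756605801887 + 1922525682/ 756605801887 + 2 * sqrt(26)/ 75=-0.51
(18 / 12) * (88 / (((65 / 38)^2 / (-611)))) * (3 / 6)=-4479288 / 325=-13782.42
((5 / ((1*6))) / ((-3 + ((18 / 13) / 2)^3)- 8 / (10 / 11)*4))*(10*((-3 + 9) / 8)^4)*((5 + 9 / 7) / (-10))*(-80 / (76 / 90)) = -3670363125 / 885209696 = -4.15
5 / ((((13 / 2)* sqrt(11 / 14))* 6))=5* sqrt(154) / 429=0.14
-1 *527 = -527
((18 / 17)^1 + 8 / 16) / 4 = 53 / 136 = 0.39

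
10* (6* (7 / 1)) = 420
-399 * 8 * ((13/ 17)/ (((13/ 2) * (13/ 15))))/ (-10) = 9576/ 221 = 43.33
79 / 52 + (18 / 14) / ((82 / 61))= 36947 / 14924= 2.48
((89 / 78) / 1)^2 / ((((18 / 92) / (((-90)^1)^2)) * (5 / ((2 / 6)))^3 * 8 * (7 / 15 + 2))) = 182183 / 225108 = 0.81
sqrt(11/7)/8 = sqrt(77)/56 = 0.16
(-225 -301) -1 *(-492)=-34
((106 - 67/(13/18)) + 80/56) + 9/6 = 2941/182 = 16.16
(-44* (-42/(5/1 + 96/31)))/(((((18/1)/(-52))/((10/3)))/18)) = -9929920/251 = -39561.43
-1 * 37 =-37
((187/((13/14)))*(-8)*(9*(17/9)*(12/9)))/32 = -44506/39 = -1141.18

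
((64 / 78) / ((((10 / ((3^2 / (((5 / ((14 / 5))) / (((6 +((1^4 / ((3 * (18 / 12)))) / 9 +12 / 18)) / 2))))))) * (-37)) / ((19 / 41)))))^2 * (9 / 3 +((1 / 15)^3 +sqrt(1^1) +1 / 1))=0.00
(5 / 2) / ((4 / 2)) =5 / 4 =1.25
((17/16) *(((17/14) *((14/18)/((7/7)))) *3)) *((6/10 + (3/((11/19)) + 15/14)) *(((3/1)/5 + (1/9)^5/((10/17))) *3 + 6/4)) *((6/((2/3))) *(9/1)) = 82550610539/14968800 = 5514.84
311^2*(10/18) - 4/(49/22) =23695853/441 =53732.09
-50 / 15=-10 / 3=-3.33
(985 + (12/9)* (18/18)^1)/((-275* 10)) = -269/750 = -0.36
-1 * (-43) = 43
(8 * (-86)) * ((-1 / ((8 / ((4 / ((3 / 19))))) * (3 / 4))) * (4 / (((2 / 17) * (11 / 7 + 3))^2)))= 11569537 / 288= 40172.00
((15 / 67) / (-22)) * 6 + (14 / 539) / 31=-9631 / 159929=-0.06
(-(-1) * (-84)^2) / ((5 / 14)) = 98784 / 5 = 19756.80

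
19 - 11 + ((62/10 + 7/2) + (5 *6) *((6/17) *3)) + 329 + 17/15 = 38719/102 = 379.60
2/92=1/46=0.02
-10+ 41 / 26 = -219 / 26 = -8.42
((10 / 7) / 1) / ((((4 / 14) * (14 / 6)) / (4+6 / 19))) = 1230 / 133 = 9.25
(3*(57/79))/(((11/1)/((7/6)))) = 399/1738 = 0.23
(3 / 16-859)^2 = 188815081 / 256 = 737558.91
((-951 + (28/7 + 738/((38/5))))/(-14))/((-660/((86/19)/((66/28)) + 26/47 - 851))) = 9176919043/117581310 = 78.05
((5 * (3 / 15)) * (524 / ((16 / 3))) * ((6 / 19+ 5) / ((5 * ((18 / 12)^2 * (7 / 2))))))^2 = 700237444 / 3980025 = 175.94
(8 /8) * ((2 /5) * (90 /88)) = 9 /22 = 0.41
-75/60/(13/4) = -5/13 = -0.38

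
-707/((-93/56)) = 39592/93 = 425.72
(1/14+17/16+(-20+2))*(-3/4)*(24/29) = 17001/1624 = 10.47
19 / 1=19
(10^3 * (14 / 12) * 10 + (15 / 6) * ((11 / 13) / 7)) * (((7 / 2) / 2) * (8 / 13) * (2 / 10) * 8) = 20103.08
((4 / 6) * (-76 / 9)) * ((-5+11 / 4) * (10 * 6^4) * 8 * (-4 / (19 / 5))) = -1382400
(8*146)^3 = 1593413632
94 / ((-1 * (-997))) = 94 / 997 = 0.09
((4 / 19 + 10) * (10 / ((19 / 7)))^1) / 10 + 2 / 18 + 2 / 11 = 144911 / 35739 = 4.05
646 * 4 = 2584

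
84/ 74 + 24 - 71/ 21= 16903/ 777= 21.75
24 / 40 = 3 / 5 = 0.60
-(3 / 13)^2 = -9 / 169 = -0.05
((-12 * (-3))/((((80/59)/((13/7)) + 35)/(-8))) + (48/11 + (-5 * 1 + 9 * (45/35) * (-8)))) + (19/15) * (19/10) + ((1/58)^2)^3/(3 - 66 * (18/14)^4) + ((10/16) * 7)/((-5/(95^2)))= -249509040933309290678701/31205260365440145600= -7995.74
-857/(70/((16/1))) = -6856/35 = -195.89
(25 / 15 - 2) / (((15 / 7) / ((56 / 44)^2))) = -1372 / 5445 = -0.25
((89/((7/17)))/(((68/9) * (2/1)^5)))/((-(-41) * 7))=801/257152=0.00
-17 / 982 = -0.02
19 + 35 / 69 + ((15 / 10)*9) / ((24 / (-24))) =829 / 138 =6.01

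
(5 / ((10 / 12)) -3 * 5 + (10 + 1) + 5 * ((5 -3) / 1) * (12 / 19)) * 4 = 632 / 19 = 33.26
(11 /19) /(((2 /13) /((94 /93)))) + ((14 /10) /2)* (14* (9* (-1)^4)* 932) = 726291809 /8835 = 82206.20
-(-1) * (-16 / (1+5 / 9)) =-72 / 7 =-10.29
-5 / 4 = -1.25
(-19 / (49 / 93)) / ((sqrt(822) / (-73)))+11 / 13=92.66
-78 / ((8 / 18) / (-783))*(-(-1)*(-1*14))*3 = -5771493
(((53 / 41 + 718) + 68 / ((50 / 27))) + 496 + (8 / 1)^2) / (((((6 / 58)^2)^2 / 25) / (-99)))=-10494665891083 / 369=-28440828973.12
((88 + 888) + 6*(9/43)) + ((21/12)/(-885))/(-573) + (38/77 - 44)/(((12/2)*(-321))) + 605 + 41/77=379147863376573/239540850780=1582.81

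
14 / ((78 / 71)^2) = 35287 / 3042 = 11.60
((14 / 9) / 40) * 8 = 0.31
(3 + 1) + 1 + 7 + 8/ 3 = 44/ 3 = 14.67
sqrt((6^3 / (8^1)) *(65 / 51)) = 5.87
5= 5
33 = 33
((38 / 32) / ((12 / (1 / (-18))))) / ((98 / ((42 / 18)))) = -19 / 145152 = -0.00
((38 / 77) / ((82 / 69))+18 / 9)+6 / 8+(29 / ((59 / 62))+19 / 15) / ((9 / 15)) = 375957749 / 6705468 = 56.07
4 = 4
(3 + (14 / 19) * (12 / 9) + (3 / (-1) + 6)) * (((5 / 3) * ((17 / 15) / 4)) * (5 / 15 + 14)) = 145469 / 3078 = 47.26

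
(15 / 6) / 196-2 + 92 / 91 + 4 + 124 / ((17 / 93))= 59029025 / 86632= 681.38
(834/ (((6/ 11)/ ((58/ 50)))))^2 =1966124281/ 625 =3145798.85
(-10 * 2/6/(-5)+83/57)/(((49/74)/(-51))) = -152218/931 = -163.50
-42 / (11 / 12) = -504 / 11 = -45.82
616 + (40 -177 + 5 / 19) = 9106 / 19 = 479.26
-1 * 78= -78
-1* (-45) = 45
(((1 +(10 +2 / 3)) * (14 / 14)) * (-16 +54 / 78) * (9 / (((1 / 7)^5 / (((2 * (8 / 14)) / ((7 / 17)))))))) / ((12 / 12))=-974709960 / 13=-74977689.23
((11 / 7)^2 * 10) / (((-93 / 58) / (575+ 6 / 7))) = -282895580 / 31899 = -8868.48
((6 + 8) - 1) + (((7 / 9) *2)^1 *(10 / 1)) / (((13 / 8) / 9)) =1289 / 13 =99.15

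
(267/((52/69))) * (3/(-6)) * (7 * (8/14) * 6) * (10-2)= -442152/13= -34011.69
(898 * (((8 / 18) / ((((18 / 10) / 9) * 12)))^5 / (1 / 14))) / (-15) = -7857500 / 43046721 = -0.18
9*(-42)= -378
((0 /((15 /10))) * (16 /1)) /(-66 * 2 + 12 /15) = 0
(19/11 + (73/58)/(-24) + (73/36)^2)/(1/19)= 22727477/206712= 109.95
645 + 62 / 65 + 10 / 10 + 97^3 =59365797 / 65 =913319.95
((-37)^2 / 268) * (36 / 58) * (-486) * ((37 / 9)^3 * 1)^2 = -3512479453921 / 472149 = -7439345.32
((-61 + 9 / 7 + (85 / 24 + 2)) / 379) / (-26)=9101 / 1655472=0.01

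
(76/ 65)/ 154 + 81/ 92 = 408901/ 460460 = 0.89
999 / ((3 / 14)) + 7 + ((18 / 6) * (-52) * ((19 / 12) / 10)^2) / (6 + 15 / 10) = 42016307 / 9000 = 4668.48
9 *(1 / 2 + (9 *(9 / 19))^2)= 121347 / 722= 168.07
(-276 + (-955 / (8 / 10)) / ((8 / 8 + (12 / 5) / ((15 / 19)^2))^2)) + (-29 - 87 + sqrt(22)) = -5859621623 / 13235044 + sqrt(22) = -438.04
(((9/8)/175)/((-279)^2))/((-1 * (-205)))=1/2482263000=0.00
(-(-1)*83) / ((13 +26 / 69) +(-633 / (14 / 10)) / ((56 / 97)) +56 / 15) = -11224920 / 103602749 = -0.11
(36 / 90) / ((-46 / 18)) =-18 / 115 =-0.16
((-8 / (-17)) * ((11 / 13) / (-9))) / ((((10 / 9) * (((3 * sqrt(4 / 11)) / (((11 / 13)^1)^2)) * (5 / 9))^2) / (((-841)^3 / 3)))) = 3161297392122243 / 788997625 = 4006726.12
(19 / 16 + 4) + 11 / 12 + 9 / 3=437 / 48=9.10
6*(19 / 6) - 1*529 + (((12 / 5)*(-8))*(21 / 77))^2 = -1459806 / 3025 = -482.58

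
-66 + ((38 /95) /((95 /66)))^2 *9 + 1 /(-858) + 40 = -4898919997 /193586250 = -25.31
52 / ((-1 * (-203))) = 52 / 203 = 0.26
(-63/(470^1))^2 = 3969/220900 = 0.02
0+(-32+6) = -26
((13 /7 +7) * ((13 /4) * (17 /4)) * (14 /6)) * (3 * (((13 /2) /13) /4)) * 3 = 20553 /64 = 321.14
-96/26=-48/13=-3.69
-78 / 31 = -2.52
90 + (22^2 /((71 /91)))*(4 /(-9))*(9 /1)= -169786 /71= -2391.35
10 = 10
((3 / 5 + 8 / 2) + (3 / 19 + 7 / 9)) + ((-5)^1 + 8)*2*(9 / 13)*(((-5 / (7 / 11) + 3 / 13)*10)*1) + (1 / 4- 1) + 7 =-305.00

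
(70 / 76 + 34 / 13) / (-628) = -1747 / 310232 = -0.01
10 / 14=5 / 7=0.71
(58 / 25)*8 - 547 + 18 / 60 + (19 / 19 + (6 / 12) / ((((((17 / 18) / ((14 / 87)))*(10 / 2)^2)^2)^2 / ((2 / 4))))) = -24327847216868184557 / 46150637813281250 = -527.14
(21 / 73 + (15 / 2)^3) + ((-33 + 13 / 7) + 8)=1631193 / 4088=399.02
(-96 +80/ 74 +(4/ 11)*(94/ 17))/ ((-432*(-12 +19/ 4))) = -160708/ 5417577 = -0.03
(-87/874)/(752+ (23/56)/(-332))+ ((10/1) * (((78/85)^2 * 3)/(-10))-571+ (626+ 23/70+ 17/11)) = 4246634513470847/78138306319150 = 54.35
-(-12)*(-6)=-72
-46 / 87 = -0.53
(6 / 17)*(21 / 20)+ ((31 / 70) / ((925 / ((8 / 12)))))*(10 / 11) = 2694413 / 7264950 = 0.37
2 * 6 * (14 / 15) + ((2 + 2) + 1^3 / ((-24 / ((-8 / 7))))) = 1601 / 105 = 15.25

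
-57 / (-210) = 19 / 70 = 0.27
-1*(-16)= 16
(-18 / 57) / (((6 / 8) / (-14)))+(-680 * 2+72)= -24360 / 19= -1282.11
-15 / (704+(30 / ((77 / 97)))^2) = -88935 / 12642116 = -0.01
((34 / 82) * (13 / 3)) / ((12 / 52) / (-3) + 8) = 2873 / 12669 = 0.23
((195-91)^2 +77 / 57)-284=600401 / 57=10533.35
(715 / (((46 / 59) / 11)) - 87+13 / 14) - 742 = 1490803 / 161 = 9259.65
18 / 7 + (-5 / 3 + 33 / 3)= 11.90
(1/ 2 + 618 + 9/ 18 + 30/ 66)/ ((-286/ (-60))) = 129.96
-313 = -313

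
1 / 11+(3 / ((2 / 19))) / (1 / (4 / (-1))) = -1253 / 11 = -113.91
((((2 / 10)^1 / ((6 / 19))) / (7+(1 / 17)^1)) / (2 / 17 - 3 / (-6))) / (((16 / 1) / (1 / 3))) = 5491 / 1814400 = 0.00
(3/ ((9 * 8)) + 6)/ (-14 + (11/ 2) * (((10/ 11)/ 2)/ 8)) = -290/ 657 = -0.44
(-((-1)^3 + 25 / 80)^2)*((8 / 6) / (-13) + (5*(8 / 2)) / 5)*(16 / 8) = -2299 / 624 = -3.68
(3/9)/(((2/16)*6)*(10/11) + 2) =22/177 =0.12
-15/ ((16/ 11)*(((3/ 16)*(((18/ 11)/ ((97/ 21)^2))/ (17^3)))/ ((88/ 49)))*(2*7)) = -615273610270/ 1361367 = -451952.79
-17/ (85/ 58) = -58/ 5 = -11.60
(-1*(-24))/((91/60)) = 1440/91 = 15.82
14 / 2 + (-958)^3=-879217905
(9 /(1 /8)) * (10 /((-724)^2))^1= 45 /32761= 0.00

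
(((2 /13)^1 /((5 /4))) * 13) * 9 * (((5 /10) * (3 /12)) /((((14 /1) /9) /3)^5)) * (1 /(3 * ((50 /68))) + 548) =26338.49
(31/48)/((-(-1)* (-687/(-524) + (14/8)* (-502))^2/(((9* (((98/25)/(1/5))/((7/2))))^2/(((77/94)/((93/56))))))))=251135927388/58100725267475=0.00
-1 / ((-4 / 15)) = 15 / 4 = 3.75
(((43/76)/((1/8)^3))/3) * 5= 27520/57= 482.81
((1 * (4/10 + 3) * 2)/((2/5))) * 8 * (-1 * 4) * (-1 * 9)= 4896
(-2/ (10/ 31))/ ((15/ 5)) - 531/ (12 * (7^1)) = -3523/ 420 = -8.39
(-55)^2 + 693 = 3718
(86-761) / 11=-675 / 11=-61.36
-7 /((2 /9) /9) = -567 /2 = -283.50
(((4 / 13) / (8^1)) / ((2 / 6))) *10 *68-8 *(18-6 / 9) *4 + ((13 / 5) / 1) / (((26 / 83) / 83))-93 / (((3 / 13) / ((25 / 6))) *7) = -37109 / 1365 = -27.19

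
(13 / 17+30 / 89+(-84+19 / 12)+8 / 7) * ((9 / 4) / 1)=-30567669 / 169456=-180.39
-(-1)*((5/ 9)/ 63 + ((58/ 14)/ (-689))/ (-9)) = 3706/ 390663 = 0.01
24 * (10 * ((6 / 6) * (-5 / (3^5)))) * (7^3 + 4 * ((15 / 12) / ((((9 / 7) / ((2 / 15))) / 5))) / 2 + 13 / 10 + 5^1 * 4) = -3948440 / 2187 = -1805.41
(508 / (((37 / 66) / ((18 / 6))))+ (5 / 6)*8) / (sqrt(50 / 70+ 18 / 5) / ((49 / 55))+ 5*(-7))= -8896970327 / 113759571-40760797*sqrt(5285) / 568797855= -83.42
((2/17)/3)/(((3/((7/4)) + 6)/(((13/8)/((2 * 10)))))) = 91/220320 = 0.00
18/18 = 1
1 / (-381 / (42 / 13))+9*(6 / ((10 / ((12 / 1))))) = 534854 / 8255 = 64.79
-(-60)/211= 60/211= 0.28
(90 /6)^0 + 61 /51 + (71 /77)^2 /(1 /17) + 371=117217204 /302379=387.65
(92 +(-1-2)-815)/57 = -242/19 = -12.74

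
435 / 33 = 145 / 11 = 13.18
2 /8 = 1 /4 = 0.25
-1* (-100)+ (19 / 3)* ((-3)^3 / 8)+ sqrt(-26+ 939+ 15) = 4* sqrt(58)+ 629 / 8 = 109.09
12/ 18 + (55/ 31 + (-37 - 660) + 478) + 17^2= 6737/ 93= 72.44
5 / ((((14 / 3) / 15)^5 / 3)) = 2767921875 / 537824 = 5146.52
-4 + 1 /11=-43 /11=-3.91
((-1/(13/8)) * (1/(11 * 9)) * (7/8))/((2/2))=-7/1287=-0.01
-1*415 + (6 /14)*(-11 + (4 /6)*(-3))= -2944 /7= -420.57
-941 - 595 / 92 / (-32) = -2769709 / 2944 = -940.80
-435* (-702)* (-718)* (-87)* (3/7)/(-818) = -28612863630/2863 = -9994014.54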